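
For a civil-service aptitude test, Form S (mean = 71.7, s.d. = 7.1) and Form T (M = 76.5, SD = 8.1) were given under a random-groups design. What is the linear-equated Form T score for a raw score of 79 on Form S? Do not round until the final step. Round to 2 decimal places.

Linear equating: y = (SD_Y/SD_X)(x − M_X) + M_Y
y = (8.1/7.1)(79 − 71.7) + 76.5
y = 1.140845 × 7.3 + 76.5 = 8.3282 + 76.5 = 84.83

84.83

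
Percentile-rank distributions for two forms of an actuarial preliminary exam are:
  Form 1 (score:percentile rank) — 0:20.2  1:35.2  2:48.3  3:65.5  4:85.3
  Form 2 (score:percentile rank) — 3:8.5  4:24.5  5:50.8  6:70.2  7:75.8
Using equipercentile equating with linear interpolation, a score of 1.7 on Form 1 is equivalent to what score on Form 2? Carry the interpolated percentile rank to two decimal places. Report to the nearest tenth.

PR of 1.7 on Form 1: 35.2 + (1.7 − 1)/(2 − 1) × (48.3 − 35.2) = 44.37
On Form 2, PR 44.37 falls between score 4 (PR 24.5) and 5 (PR 50.8).
Interpolate: 4 + (44.37 − 24.5)/(50.8 − 24.5) × (5 − 4) = 4.8

4.8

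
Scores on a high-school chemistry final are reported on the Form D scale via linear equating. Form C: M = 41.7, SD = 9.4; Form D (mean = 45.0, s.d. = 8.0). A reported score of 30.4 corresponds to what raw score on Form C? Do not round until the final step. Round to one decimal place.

24.5

Invert y = (SD_Y/SD_X)(x − M_X) + M_Y:
x = (SD_X/SD_Y)(y − M_Y) + M_X = (9.4/8.0)(30.4 − 45.0) + 41.7
x = 1.175000 × -14.600 + 41.7 = 24.5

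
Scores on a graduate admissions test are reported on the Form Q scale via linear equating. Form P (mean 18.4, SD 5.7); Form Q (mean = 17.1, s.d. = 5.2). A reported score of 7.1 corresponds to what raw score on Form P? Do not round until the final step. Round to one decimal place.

7.4

Invert y = (SD_Y/SD_X)(x − M_X) + M_Y:
x = (SD_X/SD_Y)(y − M_Y) + M_X = (5.7/5.2)(7.1 − 17.1) + 18.4
x = 1.096154 × -10.000 + 18.4 = 7.4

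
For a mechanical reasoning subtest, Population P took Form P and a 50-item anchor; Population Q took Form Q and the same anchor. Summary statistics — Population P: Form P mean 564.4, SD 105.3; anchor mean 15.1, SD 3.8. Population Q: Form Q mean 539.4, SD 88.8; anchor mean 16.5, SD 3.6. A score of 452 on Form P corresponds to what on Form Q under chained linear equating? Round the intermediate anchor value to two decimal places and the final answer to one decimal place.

404.7

Form P → anchor (Population P): v = (3.8/105.3)(452 − 564.4) + 15.1 = 11.04
anchor → Form Q (Population Q): y = (88.8/3.6)(11.04 − 16.5) + 539.4 = 404.7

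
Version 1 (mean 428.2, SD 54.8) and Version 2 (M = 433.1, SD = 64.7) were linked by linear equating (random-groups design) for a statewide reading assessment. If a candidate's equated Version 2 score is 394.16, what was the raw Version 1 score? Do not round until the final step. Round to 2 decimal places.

395.22

Invert y = (SD_Y/SD_X)(x − M_X) + M_Y:
x = (SD_X/SD_Y)(y − M_Y) + M_X = (54.8/64.7)(394.16 − 433.1) + 428.2
x = 0.846986 × -38.940 + 428.2 = 395.22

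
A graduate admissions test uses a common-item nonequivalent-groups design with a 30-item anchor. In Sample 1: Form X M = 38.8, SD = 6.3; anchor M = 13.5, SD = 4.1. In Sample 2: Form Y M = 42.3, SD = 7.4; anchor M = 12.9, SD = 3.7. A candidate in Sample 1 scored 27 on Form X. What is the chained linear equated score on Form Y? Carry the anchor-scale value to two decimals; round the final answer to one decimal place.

28.1

Form X → anchor (Sample 1): v = (4.1/6.3)(27 − 38.8) + 13.5 = 5.82
anchor → Form Y (Sample 2): y = (7.4/3.7)(5.82 − 12.9) + 42.3 = 28.1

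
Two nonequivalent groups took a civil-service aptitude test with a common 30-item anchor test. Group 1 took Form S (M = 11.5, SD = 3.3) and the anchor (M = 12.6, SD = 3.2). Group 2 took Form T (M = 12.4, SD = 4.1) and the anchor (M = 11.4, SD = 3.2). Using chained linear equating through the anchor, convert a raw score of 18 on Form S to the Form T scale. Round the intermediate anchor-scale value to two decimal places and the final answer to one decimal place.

Form S → anchor (Group 1): v = (3.2/3.3)(18 − 11.5) + 12.6 = 18.90
anchor → Form T (Group 2): y = (4.1/3.2)(18.90 − 11.4) + 12.4 = 22.0

22.0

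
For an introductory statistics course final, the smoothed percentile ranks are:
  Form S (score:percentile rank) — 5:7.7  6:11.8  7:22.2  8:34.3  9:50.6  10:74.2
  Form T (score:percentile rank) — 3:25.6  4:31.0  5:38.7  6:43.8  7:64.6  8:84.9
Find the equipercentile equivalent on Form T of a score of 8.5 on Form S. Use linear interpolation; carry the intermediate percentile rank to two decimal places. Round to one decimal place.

5.7

PR of 8.5 on Form S: 34.3 + (8.5 − 8)/(9 − 8) × (50.6 − 34.3) = 42.45
On Form T, PR 42.45 falls between score 5 (PR 38.7) and 6 (PR 43.8).
Interpolate: 5 + (42.45 − 38.7)/(43.8 − 38.7) × (6 − 5) = 5.7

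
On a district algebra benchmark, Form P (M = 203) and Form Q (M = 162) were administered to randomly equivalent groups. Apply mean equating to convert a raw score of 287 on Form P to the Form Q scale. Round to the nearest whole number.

246

Mean equating: y = x + (M_Y − M_X) = 287 + (162 − 203) = 246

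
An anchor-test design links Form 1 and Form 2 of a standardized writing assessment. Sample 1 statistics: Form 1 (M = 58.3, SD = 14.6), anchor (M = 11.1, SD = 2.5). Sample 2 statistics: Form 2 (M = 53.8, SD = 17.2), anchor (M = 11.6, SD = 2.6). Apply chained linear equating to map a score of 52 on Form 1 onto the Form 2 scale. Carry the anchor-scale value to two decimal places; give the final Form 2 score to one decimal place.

43.3

Form 1 → anchor (Sample 1): v = (2.5/14.6)(52 − 58.3) + 11.1 = 10.02
anchor → Form 2 (Sample 2): y = (17.2/2.6)(10.02 − 11.6) + 53.8 = 43.3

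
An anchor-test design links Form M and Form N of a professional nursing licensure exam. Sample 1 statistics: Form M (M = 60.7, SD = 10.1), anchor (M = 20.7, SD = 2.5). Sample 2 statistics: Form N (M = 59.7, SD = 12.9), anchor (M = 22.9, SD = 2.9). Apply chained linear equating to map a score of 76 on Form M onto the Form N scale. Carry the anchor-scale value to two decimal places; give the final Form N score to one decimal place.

Form M → anchor (Sample 1): v = (2.5/10.1)(76 − 60.7) + 20.7 = 24.49
anchor → Form N (Sample 2): y = (12.9/2.9)(24.49 − 22.9) + 59.7 = 66.8

66.8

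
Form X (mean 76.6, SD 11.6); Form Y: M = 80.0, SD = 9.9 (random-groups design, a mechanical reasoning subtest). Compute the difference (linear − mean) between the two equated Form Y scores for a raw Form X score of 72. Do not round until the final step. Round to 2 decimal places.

0.67

Mean-equated: 72 + (80.0 − 76.6) = 75.40
Linear-equated: (9.9/11.6)(72 − 76.6) + 80.0 = 76.074
Difference = 76.074 − 75.40 = 0.67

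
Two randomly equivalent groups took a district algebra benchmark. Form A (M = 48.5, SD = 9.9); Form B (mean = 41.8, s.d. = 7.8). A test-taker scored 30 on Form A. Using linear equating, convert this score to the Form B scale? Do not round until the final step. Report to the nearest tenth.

27.2

Linear equating: y = (SD_Y/SD_X)(x − M_X) + M_Y
y = (7.8/9.9)(30 − 48.5) + 41.8
y = 0.787879 × -18.5 + 41.8 = -14.5758 + 41.8 = 27.2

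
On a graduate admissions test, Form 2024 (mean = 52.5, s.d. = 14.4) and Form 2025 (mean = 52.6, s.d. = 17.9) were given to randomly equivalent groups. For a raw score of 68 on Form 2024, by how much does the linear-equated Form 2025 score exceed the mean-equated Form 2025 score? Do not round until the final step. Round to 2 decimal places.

Mean-equated: 68 + (52.6 − 52.5) = 68.10
Linear-equated: (17.9/14.4)(68 − 52.5) + 52.6 = 71.867
Difference = 71.867 − 68.10 = 3.77

3.77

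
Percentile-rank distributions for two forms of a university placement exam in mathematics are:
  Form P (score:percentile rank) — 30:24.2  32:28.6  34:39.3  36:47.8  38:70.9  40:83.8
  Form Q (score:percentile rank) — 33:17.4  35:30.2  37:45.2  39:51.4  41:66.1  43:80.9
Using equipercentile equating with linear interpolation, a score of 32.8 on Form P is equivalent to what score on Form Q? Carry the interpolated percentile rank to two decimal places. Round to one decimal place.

35.4

PR of 32.8 on Form P: 28.6 + (32.8 − 32)/(34 − 32) × (39.3 − 28.6) = 32.88
On Form Q, PR 32.88 falls between score 35 (PR 30.2) and 37 (PR 45.2).
Interpolate: 35 + (32.88 − 30.2)/(45.2 − 30.2) × (37 − 35) = 35.4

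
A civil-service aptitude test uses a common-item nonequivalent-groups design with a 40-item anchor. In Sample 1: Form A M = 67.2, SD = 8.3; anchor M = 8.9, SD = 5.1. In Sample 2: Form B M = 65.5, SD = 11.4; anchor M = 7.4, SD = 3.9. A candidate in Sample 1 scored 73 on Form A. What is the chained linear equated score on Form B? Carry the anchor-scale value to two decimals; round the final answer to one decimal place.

80.3

Form A → anchor (Sample 1): v = (5.1/8.3)(73 − 67.2) + 8.9 = 12.46
anchor → Form B (Sample 2): y = (11.4/3.9)(12.46 − 7.4) + 65.5 = 80.3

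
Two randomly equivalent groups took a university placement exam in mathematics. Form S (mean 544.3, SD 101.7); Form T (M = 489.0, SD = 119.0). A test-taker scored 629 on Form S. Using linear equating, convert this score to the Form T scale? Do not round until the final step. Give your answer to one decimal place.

Linear equating: y = (SD_Y/SD_X)(x − M_X) + M_Y
y = (119.0/101.7)(629 − 544.3) + 489.0
y = 1.170108 × 84.7 + 489.0 = 99.1082 + 489.0 = 588.1

588.1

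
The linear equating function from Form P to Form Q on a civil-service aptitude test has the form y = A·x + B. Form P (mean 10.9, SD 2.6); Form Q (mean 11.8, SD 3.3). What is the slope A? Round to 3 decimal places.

A = SD_Y / SD_X = 3.3 / 2.6 = 1.269

1.269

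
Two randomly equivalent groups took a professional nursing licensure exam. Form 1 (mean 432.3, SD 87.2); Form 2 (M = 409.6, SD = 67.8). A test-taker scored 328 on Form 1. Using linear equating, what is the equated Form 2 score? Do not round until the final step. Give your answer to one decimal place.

328.5

Linear equating: y = (SD_Y/SD_X)(x − M_X) + M_Y
y = (67.8/87.2)(328 − 432.3) + 409.6
y = 0.777523 × -104.3 + 409.6 = -81.0956 + 409.6 = 328.5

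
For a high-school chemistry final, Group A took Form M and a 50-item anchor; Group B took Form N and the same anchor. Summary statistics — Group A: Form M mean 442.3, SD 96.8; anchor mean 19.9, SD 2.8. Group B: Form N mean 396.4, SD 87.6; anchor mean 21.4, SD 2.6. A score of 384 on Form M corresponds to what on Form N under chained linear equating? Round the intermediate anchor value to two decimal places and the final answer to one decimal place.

288.9

Form M → anchor (Group A): v = (2.8/96.8)(384 − 442.3) + 19.9 = 18.21
anchor → Form N (Group B): y = (87.6/2.6)(18.21 − 21.4) + 396.4 = 288.9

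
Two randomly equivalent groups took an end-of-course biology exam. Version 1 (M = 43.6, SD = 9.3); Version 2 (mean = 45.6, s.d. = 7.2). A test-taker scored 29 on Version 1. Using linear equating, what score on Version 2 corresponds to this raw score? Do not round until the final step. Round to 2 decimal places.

34.30

Linear equating: y = (SD_Y/SD_X)(x − M_X) + M_Y
y = (7.2/9.3)(29 − 43.6) + 45.6
y = 0.774194 × -14.6 + 45.6 = -11.3032 + 45.6 = 34.30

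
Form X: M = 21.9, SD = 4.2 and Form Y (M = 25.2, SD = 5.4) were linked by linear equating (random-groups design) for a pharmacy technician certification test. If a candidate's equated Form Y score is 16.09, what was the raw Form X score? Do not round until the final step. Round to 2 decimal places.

Invert y = (SD_Y/SD_X)(x − M_X) + M_Y:
x = (SD_X/SD_Y)(y − M_Y) + M_X = (4.2/5.4)(16.09 − 25.2) + 21.9
x = 0.777778 × -9.110 + 21.9 = 14.81

14.81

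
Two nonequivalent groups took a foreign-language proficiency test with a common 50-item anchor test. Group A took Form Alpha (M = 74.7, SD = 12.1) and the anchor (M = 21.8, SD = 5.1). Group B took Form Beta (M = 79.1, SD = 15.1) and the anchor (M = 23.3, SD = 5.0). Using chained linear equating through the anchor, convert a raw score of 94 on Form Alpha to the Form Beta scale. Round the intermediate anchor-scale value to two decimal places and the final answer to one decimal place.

99.1

Form Alpha → anchor (Group A): v = (5.1/12.1)(94 − 74.7) + 21.8 = 29.93
anchor → Form Beta (Group B): y = (15.1/5.0)(29.93 − 23.3) + 79.1 = 99.1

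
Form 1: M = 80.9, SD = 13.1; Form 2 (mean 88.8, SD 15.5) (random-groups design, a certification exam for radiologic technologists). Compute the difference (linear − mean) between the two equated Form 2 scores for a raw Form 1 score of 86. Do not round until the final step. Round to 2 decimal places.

Mean-equated: 86 + (88.8 − 80.9) = 93.90
Linear-equated: (15.5/13.1)(86 − 80.9) + 88.8 = 94.834
Difference = 94.834 − 93.90 = 0.93

0.93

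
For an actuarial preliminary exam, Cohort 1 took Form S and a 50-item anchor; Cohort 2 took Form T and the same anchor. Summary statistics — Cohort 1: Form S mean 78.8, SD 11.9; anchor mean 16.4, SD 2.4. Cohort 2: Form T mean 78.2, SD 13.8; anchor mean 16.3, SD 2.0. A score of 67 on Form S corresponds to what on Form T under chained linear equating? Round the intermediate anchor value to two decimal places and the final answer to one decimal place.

62.5

Form S → anchor (Cohort 1): v = (2.4/11.9)(67 − 78.8) + 16.4 = 14.02
anchor → Form T (Cohort 2): y = (13.8/2.0)(14.02 − 16.3) + 78.2 = 62.5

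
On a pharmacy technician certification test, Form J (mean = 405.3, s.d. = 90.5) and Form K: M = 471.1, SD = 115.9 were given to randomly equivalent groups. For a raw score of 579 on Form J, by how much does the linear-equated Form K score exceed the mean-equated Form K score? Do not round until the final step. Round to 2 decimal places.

48.75

Mean-equated: 579 + (471.1 − 405.3) = 644.80
Linear-equated: (115.9/90.5)(579 − 405.3) + 471.1 = 693.551
Difference = 693.551 − 644.80 = 48.75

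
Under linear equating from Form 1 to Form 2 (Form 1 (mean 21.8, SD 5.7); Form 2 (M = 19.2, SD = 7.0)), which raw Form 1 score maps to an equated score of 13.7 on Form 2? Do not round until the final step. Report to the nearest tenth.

17.3

Invert y = (SD_Y/SD_X)(x − M_X) + M_Y:
x = (SD_X/SD_Y)(y − M_Y) + M_X = (5.7/7.0)(13.7 − 19.2) + 21.8
x = 0.814286 × -5.500 + 21.8 = 17.3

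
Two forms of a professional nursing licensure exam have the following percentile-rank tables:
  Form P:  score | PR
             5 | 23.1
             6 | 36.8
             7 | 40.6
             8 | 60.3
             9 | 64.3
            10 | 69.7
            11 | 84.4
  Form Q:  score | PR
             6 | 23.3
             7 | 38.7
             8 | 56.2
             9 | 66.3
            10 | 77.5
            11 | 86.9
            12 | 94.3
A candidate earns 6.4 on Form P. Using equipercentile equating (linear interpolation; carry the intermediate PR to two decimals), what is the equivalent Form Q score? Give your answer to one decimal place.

7.0

PR of 6.4 on Form P: 36.8 + (6.4 − 6)/(7 − 6) × (40.6 − 36.8) = 38.32
On Form Q, PR 38.32 falls between score 6 (PR 23.3) and 7 (PR 38.7).
Interpolate: 6 + (38.32 − 23.3)/(38.7 − 23.3) × (7 − 6) = 7.0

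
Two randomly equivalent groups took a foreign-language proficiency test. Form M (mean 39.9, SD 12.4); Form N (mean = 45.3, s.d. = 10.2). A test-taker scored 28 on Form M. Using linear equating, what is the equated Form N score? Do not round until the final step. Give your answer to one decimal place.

Linear equating: y = (SD_Y/SD_X)(x − M_X) + M_Y
y = (10.2/12.4)(28 − 39.9) + 45.3
y = 0.822581 × -11.9 + 45.3 = -9.7887 + 45.3 = 35.5

35.5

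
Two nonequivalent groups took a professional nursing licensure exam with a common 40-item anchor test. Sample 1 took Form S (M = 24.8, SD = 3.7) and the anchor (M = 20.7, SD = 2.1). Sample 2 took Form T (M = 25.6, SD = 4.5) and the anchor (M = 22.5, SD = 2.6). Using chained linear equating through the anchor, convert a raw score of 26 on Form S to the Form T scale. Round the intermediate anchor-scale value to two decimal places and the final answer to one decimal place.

23.7

Form S → anchor (Sample 1): v = (2.1/3.7)(26 − 24.8) + 20.7 = 21.38
anchor → Form T (Sample 2): y = (4.5/2.6)(21.38 − 22.5) + 25.6 = 23.7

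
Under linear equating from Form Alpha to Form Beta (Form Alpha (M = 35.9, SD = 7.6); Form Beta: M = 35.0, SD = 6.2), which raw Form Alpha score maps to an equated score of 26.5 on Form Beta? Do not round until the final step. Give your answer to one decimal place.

Invert y = (SD_Y/SD_X)(x − M_X) + M_Y:
x = (SD_X/SD_Y)(y − M_Y) + M_X = (7.6/6.2)(26.5 − 35.0) + 35.9
x = 1.225806 × -8.500 + 35.9 = 25.5

25.5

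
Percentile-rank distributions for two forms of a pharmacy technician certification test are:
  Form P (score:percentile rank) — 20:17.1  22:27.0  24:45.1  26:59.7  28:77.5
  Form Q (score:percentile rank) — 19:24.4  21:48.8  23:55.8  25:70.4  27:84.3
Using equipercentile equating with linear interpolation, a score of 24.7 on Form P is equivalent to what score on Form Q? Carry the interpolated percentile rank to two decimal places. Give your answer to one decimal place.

21.4

PR of 24.7 on Form P: 45.1 + (24.7 − 24)/(26 − 24) × (59.7 − 45.1) = 50.21
On Form Q, PR 50.21 falls between score 21 (PR 48.8) and 23 (PR 55.8).
Interpolate: 21 + (50.21 − 48.8)/(55.8 − 48.8) × (23 − 21) = 21.4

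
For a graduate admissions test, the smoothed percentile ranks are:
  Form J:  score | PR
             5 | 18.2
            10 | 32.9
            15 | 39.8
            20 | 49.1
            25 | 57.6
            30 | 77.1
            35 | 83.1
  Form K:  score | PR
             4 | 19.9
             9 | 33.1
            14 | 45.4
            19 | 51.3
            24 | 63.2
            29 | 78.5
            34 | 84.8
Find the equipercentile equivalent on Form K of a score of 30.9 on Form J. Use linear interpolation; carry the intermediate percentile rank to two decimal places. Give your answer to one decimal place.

PR of 30.9 on Form J: 77.1 + (30.9 − 30)/(35 − 30) × (83.1 − 77.1) = 78.18
On Form K, PR 78.18 falls between score 24 (PR 63.2) and 29 (PR 78.5).
Interpolate: 24 + (78.18 − 63.2)/(78.5 − 63.2) × (29 − 24) = 28.9

28.9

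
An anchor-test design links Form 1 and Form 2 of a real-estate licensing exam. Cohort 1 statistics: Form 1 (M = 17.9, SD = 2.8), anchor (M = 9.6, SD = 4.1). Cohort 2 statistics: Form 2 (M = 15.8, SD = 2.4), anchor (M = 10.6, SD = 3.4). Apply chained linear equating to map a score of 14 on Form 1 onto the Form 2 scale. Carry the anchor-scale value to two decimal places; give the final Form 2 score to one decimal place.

11.1

Form 1 → anchor (Cohort 1): v = (4.1/2.8)(14 − 17.9) + 9.6 = 3.89
anchor → Form 2 (Cohort 2): y = (2.4/3.4)(3.89 − 10.6) + 15.8 = 11.1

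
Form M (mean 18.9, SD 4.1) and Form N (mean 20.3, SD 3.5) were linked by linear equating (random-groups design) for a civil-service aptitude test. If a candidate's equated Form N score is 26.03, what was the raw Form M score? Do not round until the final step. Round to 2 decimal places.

25.61

Invert y = (SD_Y/SD_X)(x − M_X) + M_Y:
x = (SD_X/SD_Y)(y − M_Y) + M_X = (4.1/3.5)(26.03 − 20.3) + 18.9
x = 1.171429 × 5.730 + 18.9 = 25.61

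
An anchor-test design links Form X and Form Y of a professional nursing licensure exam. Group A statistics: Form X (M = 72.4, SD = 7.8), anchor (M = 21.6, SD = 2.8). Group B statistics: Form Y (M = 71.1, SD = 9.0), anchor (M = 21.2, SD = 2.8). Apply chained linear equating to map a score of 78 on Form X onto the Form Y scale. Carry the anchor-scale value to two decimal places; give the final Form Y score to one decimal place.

78.8

Form X → anchor (Group A): v = (2.8/7.8)(78 − 72.4) + 21.6 = 23.61
anchor → Form Y (Group B): y = (9.0/2.8)(23.61 − 21.2) + 71.1 = 78.8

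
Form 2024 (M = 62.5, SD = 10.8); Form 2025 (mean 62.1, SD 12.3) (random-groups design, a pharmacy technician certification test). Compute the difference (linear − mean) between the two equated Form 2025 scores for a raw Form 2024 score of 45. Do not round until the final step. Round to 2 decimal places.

Mean-equated: 45 + (62.1 − 62.5) = 44.60
Linear-equated: (12.3/10.8)(45 − 62.5) + 62.1 = 42.169
Difference = 42.169 − 44.60 = -2.43

-2.43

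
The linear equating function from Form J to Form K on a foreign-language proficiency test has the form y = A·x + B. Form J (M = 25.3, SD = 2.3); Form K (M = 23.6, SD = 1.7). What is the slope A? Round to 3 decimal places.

A = SD_Y / SD_X = 1.7 / 2.3 = 0.739

0.739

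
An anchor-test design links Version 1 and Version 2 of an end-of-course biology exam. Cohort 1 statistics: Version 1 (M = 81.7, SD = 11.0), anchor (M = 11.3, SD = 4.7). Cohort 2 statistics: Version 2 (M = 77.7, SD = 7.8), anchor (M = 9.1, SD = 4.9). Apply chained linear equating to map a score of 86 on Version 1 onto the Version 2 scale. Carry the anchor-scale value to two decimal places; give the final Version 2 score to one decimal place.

Version 1 → anchor (Cohort 1): v = (4.7/11.0)(86 − 81.7) + 11.3 = 13.14
anchor → Version 2 (Cohort 2): y = (7.8/4.9)(13.14 − 9.1) + 77.7 = 84.1

84.1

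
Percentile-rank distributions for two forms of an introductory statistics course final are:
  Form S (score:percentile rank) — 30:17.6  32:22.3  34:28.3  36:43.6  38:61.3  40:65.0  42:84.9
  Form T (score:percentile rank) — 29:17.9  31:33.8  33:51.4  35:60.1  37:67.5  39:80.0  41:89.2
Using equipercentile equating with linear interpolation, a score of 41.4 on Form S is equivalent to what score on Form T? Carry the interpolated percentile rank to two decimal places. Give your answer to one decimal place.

PR of 41.4 on Form S: 65.0 + (41.4 − 40)/(42 − 40) × (84.9 − 65.0) = 78.93
On Form T, PR 78.93 falls between score 37 (PR 67.5) and 39 (PR 80.0).
Interpolate: 37 + (78.93 − 67.5)/(80.0 − 67.5) × (39 − 37) = 38.8

38.8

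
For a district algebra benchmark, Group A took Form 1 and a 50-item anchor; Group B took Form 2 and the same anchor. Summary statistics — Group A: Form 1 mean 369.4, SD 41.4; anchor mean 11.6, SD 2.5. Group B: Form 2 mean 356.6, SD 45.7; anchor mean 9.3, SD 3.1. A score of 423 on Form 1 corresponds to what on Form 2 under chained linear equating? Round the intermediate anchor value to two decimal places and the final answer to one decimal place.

Form 1 → anchor (Group A): v = (2.5/41.4)(423 − 369.4) + 11.6 = 14.84
anchor → Form 2 (Group B): y = (45.7/3.1)(14.84 − 9.3) + 356.6 = 438.3

438.3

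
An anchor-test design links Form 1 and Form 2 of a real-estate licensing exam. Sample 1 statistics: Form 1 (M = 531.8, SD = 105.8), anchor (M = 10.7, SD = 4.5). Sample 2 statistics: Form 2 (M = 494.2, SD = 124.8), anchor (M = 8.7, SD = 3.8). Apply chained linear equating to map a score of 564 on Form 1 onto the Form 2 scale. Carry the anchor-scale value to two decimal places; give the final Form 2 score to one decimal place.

Form 1 → anchor (Sample 1): v = (4.5/105.8)(564 − 531.8) + 10.7 = 12.07
anchor → Form 2 (Sample 2): y = (124.8/3.8)(12.07 − 8.7) + 494.2 = 604.9

604.9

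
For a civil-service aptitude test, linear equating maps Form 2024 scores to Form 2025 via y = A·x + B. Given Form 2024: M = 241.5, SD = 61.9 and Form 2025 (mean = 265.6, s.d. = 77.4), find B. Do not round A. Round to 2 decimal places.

A = SD_Y / SD_X = 77.4 / 61.9 = 1.250404
B = M_Y − A·M_X = 265.6 − 1.250404 × 241.5 = -36.37

-36.37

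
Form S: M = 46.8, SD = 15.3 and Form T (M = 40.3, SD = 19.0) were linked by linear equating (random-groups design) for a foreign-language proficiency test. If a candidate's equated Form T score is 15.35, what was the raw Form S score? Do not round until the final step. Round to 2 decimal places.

Invert y = (SD_Y/SD_X)(x − M_X) + M_Y:
x = (SD_X/SD_Y)(y − M_Y) + M_X = (15.3/19.0)(15.35 − 40.3) + 46.8
x = 0.805263 × -24.950 + 46.8 = 26.71

26.71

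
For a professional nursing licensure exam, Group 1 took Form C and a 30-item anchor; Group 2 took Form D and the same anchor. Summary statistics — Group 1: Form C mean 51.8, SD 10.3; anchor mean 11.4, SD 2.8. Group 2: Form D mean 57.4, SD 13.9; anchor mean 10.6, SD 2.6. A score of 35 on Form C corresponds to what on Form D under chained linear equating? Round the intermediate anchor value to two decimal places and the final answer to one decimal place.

Form C → anchor (Group 1): v = (2.8/10.3)(35 − 51.8) + 11.4 = 6.83
anchor → Form D (Group 2): y = (13.9/2.6)(6.83 − 10.6) + 57.4 = 37.2

37.2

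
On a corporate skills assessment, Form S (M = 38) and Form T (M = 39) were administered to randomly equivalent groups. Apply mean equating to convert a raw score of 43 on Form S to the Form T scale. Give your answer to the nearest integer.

Mean equating: y = x + (M_Y − M_X) = 43 + (39 − 38) = 44

44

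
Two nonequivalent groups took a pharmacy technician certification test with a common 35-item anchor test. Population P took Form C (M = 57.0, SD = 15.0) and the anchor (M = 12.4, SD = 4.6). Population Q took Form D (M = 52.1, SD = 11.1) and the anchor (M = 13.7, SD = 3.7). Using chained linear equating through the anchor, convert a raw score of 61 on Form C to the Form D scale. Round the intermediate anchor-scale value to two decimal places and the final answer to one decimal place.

Form C → anchor (Population P): v = (4.6/15.0)(61 − 57.0) + 12.4 = 13.63
anchor → Form D (Population Q): y = (11.1/3.7)(13.63 − 13.7) + 52.1 = 51.9

51.9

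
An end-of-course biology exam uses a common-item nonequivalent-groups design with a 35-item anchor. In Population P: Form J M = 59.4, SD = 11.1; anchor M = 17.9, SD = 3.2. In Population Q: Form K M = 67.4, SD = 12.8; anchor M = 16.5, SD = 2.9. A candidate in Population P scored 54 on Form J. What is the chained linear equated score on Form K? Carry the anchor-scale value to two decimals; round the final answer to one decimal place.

66.7

Form J → anchor (Population P): v = (3.2/11.1)(54 − 59.4) + 17.9 = 16.34
anchor → Form K (Population Q): y = (12.8/2.9)(16.34 − 16.5) + 67.4 = 66.7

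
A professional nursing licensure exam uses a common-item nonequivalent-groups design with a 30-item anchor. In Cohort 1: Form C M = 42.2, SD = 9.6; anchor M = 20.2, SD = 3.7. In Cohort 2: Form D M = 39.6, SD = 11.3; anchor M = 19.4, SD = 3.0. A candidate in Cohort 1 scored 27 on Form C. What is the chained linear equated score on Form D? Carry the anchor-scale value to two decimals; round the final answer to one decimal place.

20.5

Form C → anchor (Cohort 1): v = (3.7/9.6)(27 − 42.2) + 20.2 = 14.34
anchor → Form D (Cohort 2): y = (11.3/3.0)(14.34 − 19.4) + 39.6 = 20.5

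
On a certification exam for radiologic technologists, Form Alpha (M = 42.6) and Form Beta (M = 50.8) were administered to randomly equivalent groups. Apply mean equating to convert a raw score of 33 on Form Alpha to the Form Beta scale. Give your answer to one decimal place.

41.2

Mean equating: y = x + (M_Y − M_X) = 33 + (50.8 − 42.6) = 41.2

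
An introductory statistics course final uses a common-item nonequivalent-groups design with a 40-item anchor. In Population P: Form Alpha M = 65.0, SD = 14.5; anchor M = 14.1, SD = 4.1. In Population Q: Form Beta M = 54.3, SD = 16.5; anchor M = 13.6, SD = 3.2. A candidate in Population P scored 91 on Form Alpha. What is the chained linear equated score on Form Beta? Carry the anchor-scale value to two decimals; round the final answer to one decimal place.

94.8

Form Alpha → anchor (Population P): v = (4.1/14.5)(91 − 65.0) + 14.1 = 21.45
anchor → Form Beta (Population Q): y = (16.5/3.2)(21.45 − 13.6) + 54.3 = 94.8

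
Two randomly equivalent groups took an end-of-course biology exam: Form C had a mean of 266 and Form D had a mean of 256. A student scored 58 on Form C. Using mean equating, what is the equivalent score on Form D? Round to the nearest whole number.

48

Mean equating: y = x + (M_Y − M_X) = 58 + (256 − 266) = 48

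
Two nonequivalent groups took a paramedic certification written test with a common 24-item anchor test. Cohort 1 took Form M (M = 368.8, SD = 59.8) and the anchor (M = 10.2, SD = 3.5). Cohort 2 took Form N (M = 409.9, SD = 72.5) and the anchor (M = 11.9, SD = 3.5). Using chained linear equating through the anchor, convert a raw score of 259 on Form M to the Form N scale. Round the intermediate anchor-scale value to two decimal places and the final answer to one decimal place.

241.5

Form M → anchor (Cohort 1): v = (3.5/59.8)(259 − 368.8) + 10.2 = 3.77
anchor → Form N (Cohort 2): y = (72.5/3.5)(3.77 − 11.9) + 409.9 = 241.5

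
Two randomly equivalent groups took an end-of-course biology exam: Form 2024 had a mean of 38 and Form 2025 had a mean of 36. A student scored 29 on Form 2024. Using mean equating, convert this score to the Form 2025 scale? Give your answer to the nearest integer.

Mean equating: y = x + (M_Y − M_X) = 29 + (36 − 38) = 27

27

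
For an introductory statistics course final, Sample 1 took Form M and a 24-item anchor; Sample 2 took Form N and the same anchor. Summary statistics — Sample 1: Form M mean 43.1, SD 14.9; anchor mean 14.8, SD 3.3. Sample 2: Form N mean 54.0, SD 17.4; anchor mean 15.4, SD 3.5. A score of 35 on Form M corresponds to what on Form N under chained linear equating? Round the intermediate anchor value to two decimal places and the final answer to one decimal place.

42.1

Form M → anchor (Sample 1): v = (3.3/14.9)(35 − 43.1) + 14.8 = 13.01
anchor → Form N (Sample 2): y = (17.4/3.5)(13.01 − 15.4) + 54.0 = 42.1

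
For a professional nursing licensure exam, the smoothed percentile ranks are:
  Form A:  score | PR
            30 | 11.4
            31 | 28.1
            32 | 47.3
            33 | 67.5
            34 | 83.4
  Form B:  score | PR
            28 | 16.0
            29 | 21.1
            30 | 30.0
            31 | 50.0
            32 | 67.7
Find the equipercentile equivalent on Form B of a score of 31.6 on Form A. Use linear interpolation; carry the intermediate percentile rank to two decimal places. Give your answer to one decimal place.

30.5

PR of 31.6 on Form A: 28.1 + (31.6 − 31)/(32 − 31) × (47.3 − 28.1) = 39.62
On Form B, PR 39.62 falls between score 30 (PR 30.0) and 31 (PR 50.0).
Interpolate: 30 + (39.62 − 30.0)/(50.0 − 30.0) × (31 − 30) = 30.5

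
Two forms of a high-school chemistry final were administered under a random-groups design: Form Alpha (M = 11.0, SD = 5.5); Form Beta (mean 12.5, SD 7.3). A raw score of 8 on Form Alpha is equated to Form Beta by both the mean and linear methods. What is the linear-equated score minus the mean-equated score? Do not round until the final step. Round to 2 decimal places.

-0.98

Mean-equated: 8 + (12.5 − 11.0) = 9.50
Linear-equated: (7.3/5.5)(8 − 11.0) + 12.5 = 8.518
Difference = 8.518 − 9.50 = -0.98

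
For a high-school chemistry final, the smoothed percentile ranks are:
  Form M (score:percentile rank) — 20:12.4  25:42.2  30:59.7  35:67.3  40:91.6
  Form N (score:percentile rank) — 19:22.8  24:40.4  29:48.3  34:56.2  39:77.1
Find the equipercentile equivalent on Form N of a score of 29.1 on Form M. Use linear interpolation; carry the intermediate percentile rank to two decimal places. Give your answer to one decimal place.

PR of 29.1 on Form M: 42.2 + (29.1 − 25)/(30 − 25) × (59.7 − 42.2) = 56.55
On Form N, PR 56.55 falls between score 34 (PR 56.2) and 39 (PR 77.1).
Interpolate: 34 + (56.55 − 56.2)/(77.1 − 56.2) × (39 − 34) = 34.1

34.1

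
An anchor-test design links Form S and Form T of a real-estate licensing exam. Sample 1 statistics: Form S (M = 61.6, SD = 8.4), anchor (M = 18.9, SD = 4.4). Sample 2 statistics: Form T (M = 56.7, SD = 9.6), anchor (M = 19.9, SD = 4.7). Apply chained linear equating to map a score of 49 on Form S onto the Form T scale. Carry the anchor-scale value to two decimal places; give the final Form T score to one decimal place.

41.2

Form S → anchor (Sample 1): v = (4.4/8.4)(49 − 61.6) + 18.9 = 12.30
anchor → Form T (Sample 2): y = (9.6/4.7)(12.30 − 19.9) + 56.7 = 41.2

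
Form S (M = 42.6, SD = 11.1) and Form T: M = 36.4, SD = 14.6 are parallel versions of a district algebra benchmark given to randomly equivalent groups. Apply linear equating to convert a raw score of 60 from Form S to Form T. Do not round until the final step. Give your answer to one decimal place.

Linear equating: y = (SD_Y/SD_X)(x − M_X) + M_Y
y = (14.6/11.1)(60 − 42.6) + 36.4
y = 1.315315 × 17.4 + 36.4 = 22.8865 + 36.4 = 59.3

59.3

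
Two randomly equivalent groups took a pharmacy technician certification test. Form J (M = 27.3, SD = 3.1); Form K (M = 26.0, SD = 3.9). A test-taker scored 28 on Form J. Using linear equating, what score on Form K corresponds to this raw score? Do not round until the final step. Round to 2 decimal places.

26.88

Linear equating: y = (SD_Y/SD_X)(x − M_X) + M_Y
y = (3.9/3.1)(28 − 27.3) + 26.0
y = 1.258065 × 0.7 + 26.0 = 0.8806 + 26.0 = 26.88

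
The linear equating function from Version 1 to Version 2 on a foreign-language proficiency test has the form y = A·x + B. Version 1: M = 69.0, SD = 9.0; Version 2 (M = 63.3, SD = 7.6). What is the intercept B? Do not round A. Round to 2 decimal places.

5.03

A = SD_Y / SD_X = 7.6 / 9.0 = 0.844444
B = M_Y − A·M_X = 63.3 − 0.844444 × 69.0 = 5.03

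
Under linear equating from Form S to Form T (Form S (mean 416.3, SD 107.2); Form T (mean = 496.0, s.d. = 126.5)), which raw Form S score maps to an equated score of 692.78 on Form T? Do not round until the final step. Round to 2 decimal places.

583.06

Invert y = (SD_Y/SD_X)(x − M_X) + M_Y:
x = (SD_X/SD_Y)(y − M_Y) + M_X = (107.2/126.5)(692.78 − 496.0) + 416.3
x = 0.847431 × 196.780 + 416.3 = 583.06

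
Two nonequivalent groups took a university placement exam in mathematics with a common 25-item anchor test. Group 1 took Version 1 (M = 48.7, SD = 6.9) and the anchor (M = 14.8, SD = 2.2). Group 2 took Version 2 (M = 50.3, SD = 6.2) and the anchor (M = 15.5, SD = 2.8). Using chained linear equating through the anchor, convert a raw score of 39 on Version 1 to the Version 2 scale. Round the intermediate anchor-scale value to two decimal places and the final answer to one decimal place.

41.9

Version 1 → anchor (Group 1): v = (2.2/6.9)(39 − 48.7) + 14.8 = 11.71
anchor → Version 2 (Group 2): y = (6.2/2.8)(11.71 − 15.5) + 50.3 = 41.9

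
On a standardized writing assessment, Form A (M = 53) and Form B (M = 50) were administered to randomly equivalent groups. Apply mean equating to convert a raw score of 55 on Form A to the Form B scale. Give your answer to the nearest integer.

Mean equating: y = x + (M_Y − M_X) = 55 + (50 − 53) = 52

52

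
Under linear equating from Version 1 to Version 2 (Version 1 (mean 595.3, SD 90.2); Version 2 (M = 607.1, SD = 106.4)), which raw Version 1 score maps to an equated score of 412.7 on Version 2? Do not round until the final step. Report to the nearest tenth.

430.5

Invert y = (SD_Y/SD_X)(x − M_X) + M_Y:
x = (SD_X/SD_Y)(y − M_Y) + M_X = (90.2/106.4)(412.7 − 607.1) + 595.3
x = 0.847744 × -194.400 + 595.3 = 430.5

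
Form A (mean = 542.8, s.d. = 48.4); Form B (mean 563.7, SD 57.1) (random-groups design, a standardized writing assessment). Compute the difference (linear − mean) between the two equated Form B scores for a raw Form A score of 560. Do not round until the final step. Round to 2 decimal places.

3.09

Mean-equated: 560 + (563.7 − 542.8) = 580.90
Linear-equated: (57.1/48.4)(560 − 542.8) + 563.7 = 583.992
Difference = 583.992 − 580.90 = 3.09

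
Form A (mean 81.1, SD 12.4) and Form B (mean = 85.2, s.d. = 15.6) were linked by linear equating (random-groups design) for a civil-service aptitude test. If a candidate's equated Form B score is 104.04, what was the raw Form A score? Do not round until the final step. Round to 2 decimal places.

96.08

Invert y = (SD_Y/SD_X)(x − M_X) + M_Y:
x = (SD_X/SD_Y)(y − M_Y) + M_X = (12.4/15.6)(104.04 − 85.2) + 81.1
x = 0.794872 × 18.840 + 81.1 = 96.08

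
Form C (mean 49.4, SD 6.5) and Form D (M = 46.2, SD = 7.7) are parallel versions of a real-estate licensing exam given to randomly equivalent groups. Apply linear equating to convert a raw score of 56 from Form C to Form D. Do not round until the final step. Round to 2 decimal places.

54.02

Linear equating: y = (SD_Y/SD_X)(x − M_X) + M_Y
y = (7.7/6.5)(56 − 49.4) + 46.2
y = 1.184615 × 6.6 + 46.2 = 7.8185 + 46.2 = 54.02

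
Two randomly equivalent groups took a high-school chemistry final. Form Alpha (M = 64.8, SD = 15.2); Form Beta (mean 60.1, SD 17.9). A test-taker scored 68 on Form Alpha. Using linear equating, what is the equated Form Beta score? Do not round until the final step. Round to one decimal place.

Linear equating: y = (SD_Y/SD_X)(x − M_X) + M_Y
y = (17.9/15.2)(68 − 64.8) + 60.1
y = 1.177632 × 3.2 + 60.1 = 3.7684 + 60.1 = 63.9

63.9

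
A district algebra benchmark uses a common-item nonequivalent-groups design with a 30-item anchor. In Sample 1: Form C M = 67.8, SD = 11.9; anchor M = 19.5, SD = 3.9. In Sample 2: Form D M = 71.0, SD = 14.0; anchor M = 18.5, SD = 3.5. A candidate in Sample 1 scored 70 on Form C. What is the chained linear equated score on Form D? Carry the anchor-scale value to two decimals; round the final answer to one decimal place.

Form C → anchor (Sample 1): v = (3.9/11.9)(70 − 67.8) + 19.5 = 20.22
anchor → Form D (Sample 2): y = (14.0/3.5)(20.22 − 18.5) + 71.0 = 77.9

77.9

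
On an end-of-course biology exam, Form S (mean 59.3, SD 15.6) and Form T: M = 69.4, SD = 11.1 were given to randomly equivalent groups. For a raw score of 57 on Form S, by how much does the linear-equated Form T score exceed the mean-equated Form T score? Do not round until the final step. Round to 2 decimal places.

0.66

Mean-equated: 57 + (69.4 − 59.3) = 67.10
Linear-equated: (11.1/15.6)(57 − 59.3) + 69.4 = 67.763
Difference = 67.763 − 67.10 = 0.66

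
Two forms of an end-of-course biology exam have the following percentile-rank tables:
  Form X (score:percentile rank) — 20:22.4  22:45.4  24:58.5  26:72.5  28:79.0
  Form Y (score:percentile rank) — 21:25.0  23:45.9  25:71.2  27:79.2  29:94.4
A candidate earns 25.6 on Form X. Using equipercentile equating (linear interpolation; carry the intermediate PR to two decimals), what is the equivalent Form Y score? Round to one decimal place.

24.9

PR of 25.6 on Form X: 58.5 + (25.6 − 24)/(26 − 24) × (72.5 − 58.5) = 69.70
On Form Y, PR 69.70 falls between score 23 (PR 45.9) and 25 (PR 71.2).
Interpolate: 23 + (69.70 − 45.9)/(71.2 − 45.9) × (25 − 23) = 24.9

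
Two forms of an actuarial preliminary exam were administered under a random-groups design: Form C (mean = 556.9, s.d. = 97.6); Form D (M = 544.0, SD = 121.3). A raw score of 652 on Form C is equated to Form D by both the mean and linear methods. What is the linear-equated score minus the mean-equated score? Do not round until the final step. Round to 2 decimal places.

23.09

Mean-equated: 652 + (544.0 − 556.9) = 639.10
Linear-equated: (121.3/97.6)(652 − 556.9) + 544.0 = 662.193
Difference = 662.193 − 639.10 = 23.09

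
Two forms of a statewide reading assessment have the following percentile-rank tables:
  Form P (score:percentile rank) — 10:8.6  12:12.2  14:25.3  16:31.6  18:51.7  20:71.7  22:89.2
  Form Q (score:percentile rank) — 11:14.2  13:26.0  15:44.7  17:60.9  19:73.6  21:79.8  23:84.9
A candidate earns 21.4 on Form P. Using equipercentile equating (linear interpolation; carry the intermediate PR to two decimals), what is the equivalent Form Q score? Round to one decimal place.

22.6

PR of 21.4 on Form P: 71.7 + (21.4 − 20)/(22 − 20) × (89.2 − 71.7) = 83.95
On Form Q, PR 83.95 falls between score 21 (PR 79.8) and 23 (PR 84.9).
Interpolate: 21 + (83.95 − 79.8)/(84.9 − 79.8) × (23 − 21) = 22.6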